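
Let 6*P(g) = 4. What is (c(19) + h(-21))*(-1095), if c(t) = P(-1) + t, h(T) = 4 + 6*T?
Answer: 112055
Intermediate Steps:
P(g) = 2/3 (P(g) = (1/6)*4 = 2/3)
c(t) = 2/3 + t
(c(19) + h(-21))*(-1095) = ((2/3 + 19) + (4 + 6*(-21)))*(-1095) = (59/3 + (4 - 126))*(-1095) = (59/3 - 122)*(-1095) = -307/3*(-1095) = 112055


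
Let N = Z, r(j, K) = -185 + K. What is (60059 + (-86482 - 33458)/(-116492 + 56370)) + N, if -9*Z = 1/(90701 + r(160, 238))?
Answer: 1474701870219173/24553403946 ≈ 60061.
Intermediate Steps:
Z = -1/816786 (Z = -1/(9*(90701 + (-185 + 238))) = -1/(9*(90701 + 53)) = -⅑/90754 = -⅑*1/90754 = -1/816786 ≈ -1.2243e-6)
N = -1/816786 ≈ -1.2243e-6
(60059 + (-86482 - 33458)/(-116492 + 56370)) + N = (60059 + (-86482 - 33458)/(-116492 + 56370)) - 1/816786 = (60059 - 119940/(-60122)) - 1/816786 = (60059 - 119940*(-1/60122)) - 1/816786 = (60059 + 59970/30061) - 1/816786 = 1805493569/30061 - 1/816786 = 1474701870219173/24553403946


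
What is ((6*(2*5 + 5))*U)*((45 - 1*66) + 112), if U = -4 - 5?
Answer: -73710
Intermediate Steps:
U = -9
((6*(2*5 + 5))*U)*((45 - 1*66) + 112) = ((6*(2*5 + 5))*(-9))*((45 - 1*66) + 112) = ((6*(10 + 5))*(-9))*((45 - 66) + 112) = ((6*15)*(-9))*(-21 + 112) = (90*(-9))*91 = -810*91 = -73710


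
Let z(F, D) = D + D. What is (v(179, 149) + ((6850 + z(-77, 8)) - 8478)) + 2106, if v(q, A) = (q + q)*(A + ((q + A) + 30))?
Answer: 182000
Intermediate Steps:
z(F, D) = 2*D
v(q, A) = 2*q*(30 + q + 2*A) (v(q, A) = (2*q)*(A + ((A + q) + 30)) = (2*q)*(A + (30 + A + q)) = (2*q)*(30 + q + 2*A) = 2*q*(30 + q + 2*A))
(v(179, 149) + ((6850 + z(-77, 8)) - 8478)) + 2106 = (2*179*(30 + 179 + 2*149) + ((6850 + 2*8) - 8478)) + 2106 = (2*179*(30 + 179 + 298) + ((6850 + 16) - 8478)) + 2106 = (2*179*507 + (6866 - 8478)) + 2106 = (181506 - 1612) + 2106 = 179894 + 2106 = 182000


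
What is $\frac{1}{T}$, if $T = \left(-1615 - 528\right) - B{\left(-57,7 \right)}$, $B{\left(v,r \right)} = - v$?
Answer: $- \frac{1}{2200} \approx -0.00045455$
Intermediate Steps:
$T = -2200$ ($T = \left(-1615 - 528\right) - \left(-1\right) \left(-57\right) = -2143 - 57 = -2200$)
$\frac{1}{T} = \frac{1}{-2200} = - \frac{1}{2200}$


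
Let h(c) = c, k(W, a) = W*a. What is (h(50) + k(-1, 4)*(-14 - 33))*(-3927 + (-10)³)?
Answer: -1172626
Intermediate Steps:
(h(50) + k(-1, 4)*(-14 - 33))*(-3927 + (-10)³) = (50 + (-1*4)*(-14 - 33))*(-3927 + (-10)³) = (50 - 4*(-47))*(-3927 - 1000) = (50 + 188)*(-4927) = 238*(-4927) = -1172626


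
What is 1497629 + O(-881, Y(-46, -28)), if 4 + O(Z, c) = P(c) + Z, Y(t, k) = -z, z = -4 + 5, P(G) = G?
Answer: 1496743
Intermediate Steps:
z = 1
Y(t, k) = -1 (Y(t, k) = -1*1 = -1)
O(Z, c) = -4 + Z + c (O(Z, c) = -4 + (c + Z) = -4 + (Z + c) = -4 + Z + c)
1497629 + O(-881, Y(-46, -28)) = 1497629 + (-4 - 881 - 1) = 1497629 - 886 = 1496743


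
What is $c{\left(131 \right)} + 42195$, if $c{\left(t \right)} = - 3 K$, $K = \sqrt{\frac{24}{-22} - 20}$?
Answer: $42195 - \frac{6 i \sqrt{638}}{11} \approx 42195.0 - 13.777 i$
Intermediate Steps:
$K = \frac{2 i \sqrt{638}}{11}$ ($K = \sqrt{24 \left(- \frac{1}{22}\right) - 20} = \sqrt{- \frac{12}{11} - 20} = \sqrt{- \frac{232}{11}} = \frac{2 i \sqrt{638}}{11} \approx 4.5925 i$)
$c{\left(t \right)} = - \frac{6 i \sqrt{638}}{11}$ ($c{\left(t \right)} = - 3 \frac{2 i \sqrt{638}}{11} = - \frac{6 i \sqrt{638}}{11}$)
$c{\left(131 \right)} + 42195 = - \frac{6 i \sqrt{638}}{11} + 42195 = 42195 - \frac{6 i \sqrt{638}}{11}$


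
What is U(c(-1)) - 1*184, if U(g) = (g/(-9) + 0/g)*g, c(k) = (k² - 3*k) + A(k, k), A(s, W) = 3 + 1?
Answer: -1720/9 ≈ -191.11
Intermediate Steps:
A(s, W) = 4
c(k) = 4 + k² - 3*k (c(k) = (k² - 3*k) + 4 = 4 + k² - 3*k)
U(g) = -g²/9 (U(g) = (g*(-⅑) + 0)*g = (-g/9 + 0)*g = (-g/9)*g = -g²/9)
U(c(-1)) - 1*184 = -(4 + (-1)² - 3*(-1))²/9 - 1*184 = -(4 + 1 + 3)²/9 - 184 = -⅑*8² - 184 = -⅑*64 - 184 = -64/9 - 184 = -1720/9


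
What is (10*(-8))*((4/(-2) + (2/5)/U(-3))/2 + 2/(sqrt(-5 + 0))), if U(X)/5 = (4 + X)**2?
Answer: 384/5 + 32*I*sqrt(5) ≈ 76.8 + 71.554*I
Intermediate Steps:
U(X) = 5*(4 + X)**2
(10*(-8))*((4/(-2) + (2/5)/U(-3))/2 + 2/(sqrt(-5 + 0))) = (10*(-8))*((4/(-2) + (2/5)/((5*(4 - 3)**2)))/2 + 2/(sqrt(-5 + 0))) = -80*((4*(-1/2) + (2*(1/5))/((5*1**2)))*(1/2) + 2/(sqrt(-5))) = -80*((-2 + 2/(5*((5*1))))*(1/2) + 2/((I*sqrt(5)))) = -80*((-2 + (2/5)/5)*(1/2) + 2*(-I*sqrt(5)/5)) = -80*((-2 + (2/5)*(1/5))*(1/2) - 2*I*sqrt(5)/5) = -80*((-2 + 2/25)*(1/2) - 2*I*sqrt(5)/5) = -80*(-48/25*1/2 - 2*I*sqrt(5)/5) = -80*(-24/25 - 2*I*sqrt(5)/5) = 384/5 + 32*I*sqrt(5)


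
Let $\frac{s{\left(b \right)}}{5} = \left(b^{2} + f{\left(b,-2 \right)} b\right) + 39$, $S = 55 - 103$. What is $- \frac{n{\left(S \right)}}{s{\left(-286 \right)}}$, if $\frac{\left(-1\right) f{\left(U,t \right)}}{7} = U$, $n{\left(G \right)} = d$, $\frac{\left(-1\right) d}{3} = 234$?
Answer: $- \frac{18}{62915} \approx -0.0002861$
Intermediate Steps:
$d = -702$ ($d = \left(-3\right) 234 = -702$)
$S = -48$ ($S = 55 - 103 = -48$)
$n{\left(G \right)} = -702$
$f{\left(U,t \right)} = - 7 U$
$s{\left(b \right)} = 195 - 30 b^{2}$ ($s{\left(b \right)} = 5 \left(\left(b^{2} + - 7 b b\right) + 39\right) = 5 \left(\left(b^{2} - 7 b^{2}\right) + 39\right) = 5 \left(- 6 b^{2} + 39\right) = 5 \left(39 - 6 b^{2}\right) = 195 - 30 b^{2}$)
$- \frac{n{\left(S \right)}}{s{\left(-286 \right)}} = - \frac{-702}{195 - 30 \left(-286\right)^{2}} = - \frac{-702}{195 - 2453880} = - \frac{-702}{-2453685} = - \frac{\left(-702\right) \left(-1\right)}{2453685} = \left(-1\right) \frac{18}{62915} = - \frac{18}{62915}$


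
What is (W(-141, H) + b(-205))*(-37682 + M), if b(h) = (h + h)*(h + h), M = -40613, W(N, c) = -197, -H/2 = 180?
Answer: -13145965385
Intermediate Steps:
H = -360 (H = -2*180 = -360)
b(h) = 4*h² (b(h) = (2*h)*(2*h) = 4*h²)
(W(-141, H) + b(-205))*(-37682 + M) = (-197 + 4*(-205)²)*(-37682 - 40613) = (-197 + 4*42025)*(-78295) = (-197 + 168100)*(-78295) = 167903*(-78295) = -13145965385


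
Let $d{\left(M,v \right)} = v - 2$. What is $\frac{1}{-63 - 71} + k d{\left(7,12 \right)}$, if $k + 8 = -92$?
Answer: $- \frac{134001}{134} \approx -1000.0$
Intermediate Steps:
$k = -100$ ($k = -8 - 92 = -100$)
$d{\left(M,v \right)} = -2 + v$ ($d{\left(M,v \right)} = v - 2 = -2 + v$)
$\frac{1}{-63 - 71} + k d{\left(7,12 \right)} = \frac{1}{-63 - 71} - 100 \left(-2 + 12\right) = \frac{1}{-134} - 1000 = - \frac{1}{134} - 1000 = - \frac{134001}{134}$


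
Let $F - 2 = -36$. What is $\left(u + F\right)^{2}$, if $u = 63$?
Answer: $841$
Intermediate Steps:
$F = -34$ ($F = 2 - 36 = -34$)
$\left(u + F\right)^{2} = \left(63 - 34\right)^{2} = 29^{2} = 841$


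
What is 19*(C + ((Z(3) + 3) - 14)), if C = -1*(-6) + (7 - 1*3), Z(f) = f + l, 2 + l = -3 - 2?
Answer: -95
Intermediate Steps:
l = -7 (l = -2 + (-3 - 2) = -2 - 5 = -7)
Z(f) = -7 + f (Z(f) = f - 7 = -7 + f)
C = 10 (C = 6 + (7 - 3) = 6 + 4 = 10)
19*(C + ((Z(3) + 3) - 14)) = 19*(10 + (((-7 + 3) + 3) - 14)) = 19*(10 + ((-4 + 3) - 14)) = 19*(10 + (-1 - 14)) = 19*(10 - 15) = 19*(-5) = -95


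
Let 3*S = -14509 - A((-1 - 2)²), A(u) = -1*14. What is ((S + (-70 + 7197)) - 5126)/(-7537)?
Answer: 8492/22611 ≈ 0.37557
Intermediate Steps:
A(u) = -14
S = -14495/3 (S = (-14509 - 1*(-14))/3 = (-14509 + 14)/3 = (⅓)*(-14495) = -14495/3 ≈ -4831.7)
((S + (-70 + 7197)) - 5126)/(-7537) = ((-14495/3 + (-70 + 7197)) - 5126)/(-7537) = ((-14495/3 + 7127) - 5126)*(-1/7537) = (6886/3 - 5126)*(-1/7537) = -8492/3*(-1/7537) = 8492/22611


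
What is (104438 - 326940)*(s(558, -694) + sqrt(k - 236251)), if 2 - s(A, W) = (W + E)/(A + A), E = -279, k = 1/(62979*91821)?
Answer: -356559455/558 - 63572*I*sqrt(219455622570967090811377)/275371179 ≈ -6.39e+5 - 1.0815e+8*I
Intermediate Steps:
k = 1/5782794759 (k = (1/62979)*(1/91821) = 1/5782794759 ≈ 1.7293e-10)
s(A, W) = 2 - (-279 + W)/(2*A) (s(A, W) = 2 - (W - 279)/(A + A) = 2 - (-279 + W)/(2*A))
(104438 - 326940)*(s(558, -694) + sqrt(k - 236251)) = (104438 - 326940)*((1/2)*(279 - 1*(-694) + 4*558)/558 + sqrt(1/5782794759 - 236251)) = -222502*((1/2)*(1/558)*(279 + 694 + 2232) + sqrt(-1366191044608508/5782794759)) = -222502*((1/2)*(1/558)*3205 + 2*I*sqrt(219455622570967090811377)/1927598253) = -222502*(3205/1116 + 2*I*sqrt(219455622570967090811377)/1927598253) = -356559455/558 - 63572*I*sqrt(219455622570967090811377)/275371179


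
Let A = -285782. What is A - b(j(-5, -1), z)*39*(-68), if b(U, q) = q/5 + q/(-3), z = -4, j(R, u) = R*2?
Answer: -1421838/5 ≈ -2.8437e+5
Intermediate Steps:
j(R, u) = 2*R
b(U, q) = -2*q/15 (b(U, q) = q*(1/5) + q*(-1/3) = q/5 - q/3 = -2*q/15)
A - b(j(-5, -1), z)*39*(-68) = -285782 - -2/15*(-4)*39*(-68) = -285782 - (8/15)*39*(-68) = -285782 - 104*(-68)/5 = -285782 - 1*(-7072/5) = -285782 + 7072/5 = -1421838/5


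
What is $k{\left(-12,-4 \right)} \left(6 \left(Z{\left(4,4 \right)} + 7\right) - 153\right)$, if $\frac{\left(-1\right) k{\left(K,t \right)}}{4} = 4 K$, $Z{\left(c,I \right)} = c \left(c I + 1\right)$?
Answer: $57024$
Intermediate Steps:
$Z{\left(c,I \right)} = c \left(1 + I c\right)$ ($Z{\left(c,I \right)} = c \left(I c + 1\right) = c \left(1 + I c\right)$)
$k{\left(K,t \right)} = - 16 K$ ($k{\left(K,t \right)} = - 4 \cdot 4 K = - 16 K$)
$k{\left(-12,-4 \right)} \left(6 \left(Z{\left(4,4 \right)} + 7\right) - 153\right) = \left(-16\right) \left(-12\right) \left(6 \left(4 \left(1 + 4 \cdot 4\right) + 7\right) - 153\right) = 192 \left(6 \left(4 \left(1 + 16\right) + 7\right) - 153\right) = 192 \left(6 \left(4 \cdot 17 + 7\right) - 153\right) = 192 \left(6 \left(68 + 7\right) - 153\right) = 192 \left(6 \cdot 75 - 153\right) = 192 \left(450 - 153\right) = 192 \cdot 297 = 57024$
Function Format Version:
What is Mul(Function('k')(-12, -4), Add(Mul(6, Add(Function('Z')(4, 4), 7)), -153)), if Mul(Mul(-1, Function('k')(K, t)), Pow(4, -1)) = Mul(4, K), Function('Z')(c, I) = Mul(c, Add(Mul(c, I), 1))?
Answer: 57024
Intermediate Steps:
Function('Z')(c, I) = Mul(c, Add(1, Mul(I, c))) (Function('Z')(c, I) = Mul(c, Add(Mul(I, c), 1)) = Mul(c, Add(1, Mul(I, c))))
Function('k')(K, t) = Mul(-16, K) (Function('k')(K, t) = Mul(-4, Mul(4, K)) = Mul(-16, K))
Mul(Function('k')(-12, -4), Add(Mul(6, Add(Function('Z')(4, 4), 7)), -153)) = Mul(Mul(-16, -12), Add(Mul(6, Add(Mul(4, Add(1, Mul(4, 4))), 7)), -153)) = Mul(192, Add(Mul(6, Add(Mul(4, Add(1, 16)), 7)), -153)) = Mul(192, Add(Mul(6, Add(Mul(4, 17), 7)), -153)) = Mul(192, Add(Mul(6, Add(68, 7)), -153)) = Mul(192, Add(Mul(6, 75), -153)) = Mul(192, Add(450, -153)) = Mul(192, 297) = 57024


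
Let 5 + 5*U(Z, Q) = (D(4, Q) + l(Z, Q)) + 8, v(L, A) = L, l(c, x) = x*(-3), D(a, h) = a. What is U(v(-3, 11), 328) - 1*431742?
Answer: -2159687/5 ≈ -4.3194e+5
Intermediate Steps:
l(c, x) = -3*x
U(Z, Q) = 7/5 - 3*Q/5 (U(Z, Q) = -1 + ((4 - 3*Q) + 8)/5 = -1 + (12 - 3*Q)/5 = -1 + (12/5 - 3*Q/5) = 7/5 - 3*Q/5)
U(v(-3, 11), 328) - 1*431742 = (7/5 - ⅗*328) - 1*431742 = (7/5 - 984/5) - 431742 = -977/5 - 431742 = -2159687/5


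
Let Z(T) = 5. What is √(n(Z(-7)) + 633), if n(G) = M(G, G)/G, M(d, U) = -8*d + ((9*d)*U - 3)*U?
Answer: 11*√7 ≈ 29.103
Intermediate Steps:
M(d, U) = -8*d + U*(-3 + 9*U*d) (M(d, U) = -8*d + (9*U*d - 3)*U = -8*d + (-3 + 9*U*d)*U = -8*d + U*(-3 + 9*U*d))
n(G) = (-11*G + 9*G³)/G (n(G) = (-8*G - 3*G + 9*G*G²)/G = (-8*G - 3*G + 9*G³)/G = (-11*G + 9*G³)/G)
√(n(Z(-7)) + 633) = √((-11 + 9*5²) + 633) = √((-11 + 9*25) + 633) = √((-11 + 225) + 633) = √(214 + 633) = √847 = 11*√7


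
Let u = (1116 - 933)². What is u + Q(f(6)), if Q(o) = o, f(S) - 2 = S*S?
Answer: 33527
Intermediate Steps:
f(S) = 2 + S² (f(S) = 2 + S*S = 2 + S²)
u = 33489 (u = 183² = 33489)
u + Q(f(6)) = 33489 + (2 + 6²) = 33489 + (2 + 36) = 33489 + 38 = 33527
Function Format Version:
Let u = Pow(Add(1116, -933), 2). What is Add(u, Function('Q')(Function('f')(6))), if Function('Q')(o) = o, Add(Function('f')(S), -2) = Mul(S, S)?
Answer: 33527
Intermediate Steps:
Function('f')(S) = Add(2, Pow(S, 2)) (Function('f')(S) = Add(2, Mul(S, S)) = Add(2, Pow(S, 2)))
u = 33489 (u = Pow(183, 2) = 33489)
Add(u, Function('Q')(Function('f')(6))) = Add(33489, Add(2, Pow(6, 2))) = Add(33489, Add(2, 36)) = Add(33489, 38) = 33527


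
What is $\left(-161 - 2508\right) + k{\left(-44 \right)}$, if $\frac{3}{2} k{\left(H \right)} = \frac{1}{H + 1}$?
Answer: $- \frac{344303}{129} \approx -2669.0$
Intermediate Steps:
$k{\left(H \right)} = \frac{2}{3 \left(1 + H\right)}$ ($k{\left(H \right)} = \frac{2}{3 \left(H + 1\right)} = \frac{2}{3 \left(1 + H\right)}$)
$\left(-161 - 2508\right) + k{\left(-44 \right)} = \left(-161 - 2508\right) + \frac{2}{3 \left(1 - 44\right)} = -2669 + \frac{2}{3 \left(-43\right)} = -2669 + \frac{2}{3} \left(- \frac{1}{43}\right) = -2669 - \frac{2}{129} = - \frac{344303}{129}$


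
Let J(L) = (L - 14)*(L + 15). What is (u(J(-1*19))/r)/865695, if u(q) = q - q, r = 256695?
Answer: 0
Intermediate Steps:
J(L) = (-14 + L)*(15 + L)
u(q) = 0
(u(J(-1*19))/r)/865695 = (0/256695)/865695 = (0*(1/256695))*(1/865695) = 0*(1/865695) = 0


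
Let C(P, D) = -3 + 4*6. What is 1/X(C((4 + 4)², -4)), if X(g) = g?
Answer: 1/21 ≈ 0.047619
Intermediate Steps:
C(P, D) = 21 (C(P, D) = -3 + 24 = 21)
1/X(C((4 + 4)², -4)) = 1/21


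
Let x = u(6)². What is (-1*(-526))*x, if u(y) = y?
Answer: 18936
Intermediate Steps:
x = 36 (x = 6² = 36)
(-1*(-526))*x = -1*(-526)*36 = 526*36 = 18936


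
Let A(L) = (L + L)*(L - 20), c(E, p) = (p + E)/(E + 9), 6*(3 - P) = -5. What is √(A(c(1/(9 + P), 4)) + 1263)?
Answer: √608520815/699 ≈ 35.291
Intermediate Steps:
P = 23/6 (P = 3 - ⅙*(-5) = 3 + ⅚ = 23/6 ≈ 3.8333)
c(E, p) = (E + p)/(9 + E)
A(L) = 2*L*(-20 + L) (A(L) = (2*L)*(-20 + L) = 2*L*(-20 + L))
√(A(c(1/(9 + P), 4)) + 1263) = √(2*((1/(9 + 23/6) + 4)/(9 + 1/(9 + 23/6)))*(-20 + (1/(9 + 23/6) + 4)/(9 + 1/(9 + 23/6))) + 1263) = √(2*((1/(77/6) + 4)/(9 + 1/(77/6)))*(-20 + (1/(77/6) + 4)/(9 + 1/(77/6))) + 1263) = √(2*((6/77 + 4)/(9 + 6/77))*(-20 + (6/77 + 4)/(9 + 6/77)) + 1263) = √(2*((314/77)/(699/77))*(-20 + (314/77)/(699/77)) + 1263) = √(2*((77/699)*(314/77))*(-20 + (77/699)*(314/77)) + 1263) = √(2*(314/699)*(-20 + 314/699) + 1263) = √(2*(314/699)*(-13666/699) + 1263) = √(-8582248/488601 + 1263) = √(608520815/488601) = √608520815/699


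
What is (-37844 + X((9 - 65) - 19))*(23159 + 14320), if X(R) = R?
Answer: -1421166201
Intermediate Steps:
(-37844 + X((9 - 65) - 19))*(23159 + 14320) = (-37844 + ((9 - 65) - 19))*(23159 + 14320) = (-37844 + (-56 - 19))*37479 = (-37844 - 75)*37479 = -37919*37479 = -1421166201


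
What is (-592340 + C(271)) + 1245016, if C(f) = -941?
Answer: 651735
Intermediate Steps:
(-592340 + C(271)) + 1245016 = (-592340 - 941) + 1245016 = -593281 + 1245016 = 651735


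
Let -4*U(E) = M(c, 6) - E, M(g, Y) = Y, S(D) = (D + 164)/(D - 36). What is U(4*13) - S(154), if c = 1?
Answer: 1039/118 ≈ 8.8051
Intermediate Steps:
S(D) = (164 + D)/(-36 + D)
U(E) = -3/2 + E/4 (U(E) = -(6 - E)/4 = -3/2 + E/4)
U(4*13) - S(154) = (-3/2 + (4*13)/4) - (164 + 154)/(-36 + 154) = (-3/2 + (1/4)*52) - 318/118 = (-3/2 + 13) - 318/118 = 23/2 - 1*159/59 = 23/2 - 159/59 = 1039/118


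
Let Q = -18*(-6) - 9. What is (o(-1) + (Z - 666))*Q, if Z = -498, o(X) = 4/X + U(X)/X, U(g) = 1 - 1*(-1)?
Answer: -115830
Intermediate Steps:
U(g) = 2 (U(g) = 1 + 1 = 2)
o(X) = 6/X (o(X) = 4/X + 2/X = 6/X)
Q = 99 (Q = 108 - 9 = 99)
(o(-1) + (Z - 666))*Q = (6/(-1) + (-498 - 666))*99 = (6*(-1) - 1164)*99 = (-6 - 1164)*99 = -1170*99 = -115830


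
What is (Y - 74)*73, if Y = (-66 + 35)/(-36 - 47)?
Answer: -446103/83 ≈ -5374.7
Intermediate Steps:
Y = 31/83 (Y = -31/(-83) = -31*(-1/83) = 31/83 ≈ 0.37349)
(Y - 74)*73 = (31/83 - 74)*73 = -6111/83*73 = -446103/83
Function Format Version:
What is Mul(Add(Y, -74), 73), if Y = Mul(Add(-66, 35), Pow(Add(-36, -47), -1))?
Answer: Rational(-446103, 83) ≈ -5374.7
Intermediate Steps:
Y = Rational(31, 83) (Y = Mul(-31, Pow(-83, -1)) = Mul(-31, Rational(-1, 83)) = Rational(31, 83) ≈ 0.37349)
Mul(Add(Y, -74), 73) = Mul(Add(Rational(31, 83), -74), 73) = Mul(Rational(-6111, 83), 73) = Rational(-446103, 83)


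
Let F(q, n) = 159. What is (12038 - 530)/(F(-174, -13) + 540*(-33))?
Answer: -548/841 ≈ -0.65161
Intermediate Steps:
(12038 - 530)/(F(-174, -13) + 540*(-33)) = (12038 - 530)/(159 + 540*(-33)) = 11508/(159 - 17820) = 11508/(-17661) = 11508*(-1/17661) = -548/841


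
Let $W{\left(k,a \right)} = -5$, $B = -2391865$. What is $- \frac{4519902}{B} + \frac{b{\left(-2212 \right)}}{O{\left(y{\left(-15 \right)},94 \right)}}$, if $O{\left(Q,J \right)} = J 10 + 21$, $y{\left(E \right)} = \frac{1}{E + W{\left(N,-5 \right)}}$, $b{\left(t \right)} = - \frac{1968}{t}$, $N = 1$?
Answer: $\frac{343314553878}{181587998935} \approx 1.8906$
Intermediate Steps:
$y{\left(E \right)} = \frac{1}{-5 + E}$ ($y{\left(E \right)} = \frac{1}{E - 5} = \frac{1}{-5 + E}$)
$O{\left(Q,J \right)} = 21 + 10 J$ ($O{\left(Q,J \right)} = 10 J + 21 = 21 + 10 J$)
$- \frac{4519902}{B} + \frac{b{\left(-2212 \right)}}{O{\left(y{\left(-15 \right)},94 \right)}} = - \frac{4519902}{-2391865} + \frac{\left(-1968\right) \frac{1}{-2212}}{21 + 10 \cdot 94} = \left(-4519902\right) \left(- \frac{1}{2391865}\right) + \frac{\left(-1968\right) \left(- \frac{1}{2212}\right)}{21 + 940} = \frac{4519902}{2391865} + \frac{492}{553 \cdot 961} = \frac{4519902}{2391865} + \frac{492}{553} \cdot \frac{1}{961} = \frac{4519902}{2391865} + \frac{492}{531433} = \frac{343314553878}{181587998935}$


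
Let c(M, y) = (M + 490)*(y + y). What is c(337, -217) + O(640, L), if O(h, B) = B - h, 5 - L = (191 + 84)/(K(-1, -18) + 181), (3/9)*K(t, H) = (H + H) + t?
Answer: -5033797/14 ≈ -3.5956e+5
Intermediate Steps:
K(t, H) = 3*t + 6*H (K(t, H) = 3*((H + H) + t) = 3*(2*H + t) = 3*(t + 2*H) = 3*t + 6*H)
c(M, y) = 2*y*(490 + M) (c(M, y) = (490 + M)*(2*y) = 2*y*(490 + M))
L = 15/14 (L = 5 - (191 + 84)/((3*(-1) + 6*(-18)) + 181) = 5 - 275/((-3 - 108) + 181) = 5 - 275/(-111 + 181) = 5 - 275/70 = 5 - 1*55/14 = 5 - 55/14 = 15/14 ≈ 1.0714)
c(337, -217) + O(640, L) = 2*(-217)*(490 + 337) + (15/14 - 1*640) = 2*(-217)*827 + (15/14 - 640) = -358918 - 8945/14 = -5033797/14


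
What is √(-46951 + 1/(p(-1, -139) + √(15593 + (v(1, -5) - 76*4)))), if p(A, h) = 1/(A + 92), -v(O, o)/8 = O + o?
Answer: √(-46860 - 4272541*√15321)/√(1 + 91*√15321) ≈ 216.68*I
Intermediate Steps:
v(O, o) = -8*O - 8*o (v(O, o) = -8*(O + o) = -8*O - 8*o)
p(A, h) = 1/(92 + A)
√(-46951 + 1/(p(-1, -139) + √(15593 + (v(1, -5) - 76*4)))) = √(-46951 + 1/(1/(92 - 1) + √(15593 + ((-8*1 - 8*(-5)) - 76*4)))) = √(-46951 + 1/(1/91 + √(15593 + ((-8 + 40) - 304)))) = √(-46951 + 1/(1/91 + √(15593 + (32 - 304)))) = √(-46951 + 1/(1/91 + √(15593 - 272))) = √(-46951 + 1/(1/91 + √15321))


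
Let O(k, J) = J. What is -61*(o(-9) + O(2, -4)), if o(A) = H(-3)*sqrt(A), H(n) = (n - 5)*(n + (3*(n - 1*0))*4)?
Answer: 244 - 57096*I ≈ 244.0 - 57096.0*I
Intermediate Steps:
H(n) = 13*n*(-5 + n) (H(n) = (-5 + n)*(n + (3*(n + 0))*4) = (-5 + n)*(n + (3*n)*4) = (-5 + n)*(n + 12*n) = (-5 + n)*(13*n) = 13*n*(-5 + n))
o(A) = 312*sqrt(A) (o(A) = (13*(-3)*(-5 - 3))*sqrt(A) = (13*(-3)*(-8))*sqrt(A) = 312*sqrt(A))
-61*(o(-9) + O(2, -4)) = -61*(312*sqrt(-9) - 4) = -61*(312*(3*I) - 4) = -61*(936*I - 4) = -61*(-4 + 936*I) = 244 - 57096*I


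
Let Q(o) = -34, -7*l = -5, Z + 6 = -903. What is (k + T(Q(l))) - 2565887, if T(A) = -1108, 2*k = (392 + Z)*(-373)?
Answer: -4941149/2 ≈ -2.4706e+6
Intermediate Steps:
Z = -909 (Z = -6 - 903 = -909)
l = 5/7 (l = -⅐*(-5) = 5/7 ≈ 0.71429)
k = 192841/2 (k = ((392 - 909)*(-373))/2 = (-517*(-373))/2 = (½)*192841 = 192841/2 ≈ 96421.)
(k + T(Q(l))) - 2565887 = (192841/2 - 1108) - 2565887 = 190625/2 - 2565887 = -4941149/2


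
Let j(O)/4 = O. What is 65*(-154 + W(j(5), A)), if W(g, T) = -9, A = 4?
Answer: -10595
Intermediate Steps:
j(O) = 4*O
65*(-154 + W(j(5), A)) = 65*(-154 - 9) = 65*(-163) = -10595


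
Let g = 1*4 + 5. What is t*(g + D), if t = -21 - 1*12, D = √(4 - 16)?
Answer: -297 - 66*I*√3 ≈ -297.0 - 114.32*I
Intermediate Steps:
D = 2*I*√3 (D = √(-12) = 2*I*√3 ≈ 3.4641*I)
t = -33 (t = -21 - 12 = -33)
g = 9 (g = 4 + 5 = 9)
t*(g + D) = -33*(9 + 2*I*√3) = -297 - 66*I*√3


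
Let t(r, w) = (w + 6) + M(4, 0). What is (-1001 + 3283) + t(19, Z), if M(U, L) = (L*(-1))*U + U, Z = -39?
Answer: 2253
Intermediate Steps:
M(U, L) = U - L*U (M(U, L) = (-L)*U + U = -L*U + U = U - L*U)
t(r, w) = 10 + w (t(r, w) = (w + 6) + 4*(1 - 1*0) = (6 + w) + 4*(1 + 0) = (6 + w) + 4*1 = (6 + w) + 4 = 10 + w)
(-1001 + 3283) + t(19, Z) = (-1001 + 3283) + (10 - 39) = 2282 - 29 = 2253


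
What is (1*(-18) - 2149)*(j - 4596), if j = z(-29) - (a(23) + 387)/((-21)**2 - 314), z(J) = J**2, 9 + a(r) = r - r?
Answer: 1034228921/127 ≈ 8.1435e+6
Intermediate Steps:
a(r) = -9 (a(r) = -9 + (r - r) = -9 + 0 = -9)
j = 106429/127 (j = (-29)**2 - (-9 + 387)/((-21)**2 - 314) = 841 - 378/(441 - 314) = 841 - 378/127 = 106429/127 ≈ 838.02)
(1*(-18) - 2149)*(j - 4596) = (1*(-18) - 2149)*(106429/127 - 4596) = (-18 - 2149)*(-477263/127) = -2167*(-477263/127) = 1034228921/127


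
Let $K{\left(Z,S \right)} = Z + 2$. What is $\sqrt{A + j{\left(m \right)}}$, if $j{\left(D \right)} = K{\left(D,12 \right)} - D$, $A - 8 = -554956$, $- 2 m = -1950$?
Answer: $i \sqrt{554946} \approx 744.95 i$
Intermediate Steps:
$m = 975$ ($m = \left(- \frac{1}{2}\right) \left(-1950\right) = 975$)
$K{\left(Z,S \right)} = 2 + Z$
$A = -554948$ ($A = 8 - 554956 = -554948$)
$j{\left(D \right)} = 2$ ($j{\left(D \right)} = \left(2 + D\right) - D = 2$)
$\sqrt{A + j{\left(m \right)}} = \sqrt{-554948 + 2} = \sqrt{-554946} = i \sqrt{554946}$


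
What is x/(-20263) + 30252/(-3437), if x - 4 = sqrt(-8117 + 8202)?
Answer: -613010024/69643931 - sqrt(85)/20263 ≈ -8.8025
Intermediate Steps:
x = 4 + sqrt(85) (x = 4 + sqrt(-8117 + 8202) = 4 + sqrt(85) ≈ 13.220)
x/(-20263) + 30252/(-3437) = (4 + sqrt(85))/(-20263) + 30252/(-3437) = (4 + sqrt(85))*(-1/20263) + 30252*(-1/3437) = (-4/20263 - sqrt(85)/20263) - 30252/3437 = -613010024/69643931 - sqrt(85)/20263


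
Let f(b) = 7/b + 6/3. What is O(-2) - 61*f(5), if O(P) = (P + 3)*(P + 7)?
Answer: -1012/5 ≈ -202.40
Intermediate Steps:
O(P) = (3 + P)*(7 + P)
f(b) = 2 + 7/b (f(b) = 7/b + 6*(⅓) = 7/b + 2 = 2 + 7/b)
O(-2) - 61*f(5) = (21 + (-2)² + 10*(-2)) - 61*(2 + 7/5) = (21 + 4 - 20) - 61*(2 + 7*(⅕)) = 5 - 61*(2 + 7/5) = 5 - 61*17/5 = 5 - 1037/5 = -1012/5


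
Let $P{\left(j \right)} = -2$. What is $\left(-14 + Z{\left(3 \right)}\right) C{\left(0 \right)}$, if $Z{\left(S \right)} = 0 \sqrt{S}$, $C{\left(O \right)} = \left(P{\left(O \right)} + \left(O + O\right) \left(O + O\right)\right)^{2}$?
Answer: $-56$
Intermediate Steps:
$C{\left(O \right)} = \left(-2 + 4 O^{2}\right)^{2}$ ($C{\left(O \right)} = \left(-2 + \left(O + O\right) \left(O + O\right)\right)^{2} = \left(-2 + 2 O 2 O\right)^{2} = \left(-2 + 4 O^{2}\right)^{2}$)
$Z{\left(S \right)} = 0$
$\left(-14 + Z{\left(3 \right)}\right) C{\left(0 \right)} = \left(-14 + 0\right) 4 \left(-1 + 2 \cdot 0^{2}\right)^{2} = - 14 \cdot 4 \left(-1 + 2 \cdot 0\right)^{2} = - 14 \cdot 4 \left(-1 + 0\right)^{2} = - 14 \cdot 4 \left(-1\right)^{2} = - 14 \cdot 4 \cdot 1 = \left(-14\right) 4 = -56$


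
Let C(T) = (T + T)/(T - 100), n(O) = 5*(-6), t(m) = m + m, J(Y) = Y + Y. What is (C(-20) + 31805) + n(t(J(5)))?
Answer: 95326/3 ≈ 31775.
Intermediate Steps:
J(Y) = 2*Y
t(m) = 2*m
n(O) = -30
C(T) = 2*T/(-100 + T) (C(T) = (2*T)/(-100 + T) = 2*T/(-100 + T))
(C(-20) + 31805) + n(t(J(5))) = (2*(-20)/(-100 - 20) + 31805) - 30 = (2*(-20)/(-120) + 31805) - 30 = (2*(-20)*(-1/120) + 31805) - 30 = (⅓ + 31805) - 30 = 95416/3 - 30 = 95326/3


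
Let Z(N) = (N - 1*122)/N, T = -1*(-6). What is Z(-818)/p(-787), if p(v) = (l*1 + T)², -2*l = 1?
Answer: 1880/49489 ≈ 0.037988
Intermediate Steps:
l = -½ (l = -½*1 = -½ ≈ -0.50000)
T = 6
Z(N) = (-122 + N)/N (Z(N) = (N - 122)/N = (-122 + N)/N)
p(v) = 121/4 (p(v) = (-½*1 + 6)² = (-½ + 6)² = (11/2)² = 121/4)
Z(-818)/p(-787) = ((-122 - 818)/(-818))/(121/4) = -1/818*(-940)*(4/121) = (470/409)*(4/121) = 1880/49489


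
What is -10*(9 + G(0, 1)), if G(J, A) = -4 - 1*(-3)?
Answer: -80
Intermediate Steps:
G(J, A) = -1 (G(J, A) = -4 + 3 = -1)
-10*(9 + G(0, 1)) = -10*(9 - 1) = -10*8 = -80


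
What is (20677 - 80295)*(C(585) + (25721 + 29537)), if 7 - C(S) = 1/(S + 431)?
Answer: -1673752665351/508 ≈ -3.2948e+9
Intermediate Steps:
C(S) = 7 - 1/(431 + S) (C(S) = 7 - 1/(S + 431) = 7 - 1/(431 + S))
(20677 - 80295)*(C(585) + (25721 + 29537)) = (20677 - 80295)*((3016 + 7*585)/(431 + 585) + (25721 + 29537)) = -59618*((3016 + 4095)/1016 + 55258) = -59618*((1/1016)*7111 + 55258) = -59618*(7111/1016 + 55258) = -59618*56149239/1016 = -1673752665351/508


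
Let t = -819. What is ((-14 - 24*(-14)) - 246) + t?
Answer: -743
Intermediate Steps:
((-14 - 24*(-14)) - 246) + t = ((-14 - 24*(-14)) - 246) - 819 = ((-14 + 336) - 246) - 819 = (322 - 246) - 819 = 76 - 819 = -743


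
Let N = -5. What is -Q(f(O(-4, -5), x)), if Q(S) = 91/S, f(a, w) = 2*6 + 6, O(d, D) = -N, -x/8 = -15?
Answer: -91/18 ≈ -5.0556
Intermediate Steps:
x = 120 (x = -8*(-15) = 120)
O(d, D) = 5 (O(d, D) = -1*(-5) = 5)
f(a, w) = 18 (f(a, w) = 12 + 6 = 18)
-Q(f(O(-4, -5), x)) = -91/18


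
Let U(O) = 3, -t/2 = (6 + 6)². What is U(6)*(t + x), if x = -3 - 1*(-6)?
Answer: -855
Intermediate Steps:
t = -288 (t = -2*(6 + 6)² = -2*12² = -2*144 = -288)
x = 3 (x = -3 + 6 = 3)
U(6)*(t + x) = 3*(-288 + 3) = 3*(-285) = -855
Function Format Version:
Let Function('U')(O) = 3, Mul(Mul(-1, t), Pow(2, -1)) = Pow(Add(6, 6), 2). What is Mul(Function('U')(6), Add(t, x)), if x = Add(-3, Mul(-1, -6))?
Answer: -855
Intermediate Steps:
t = -288 (t = Mul(-2, Pow(Add(6, 6), 2)) = Mul(-2, Pow(12, 2)) = Mul(-2, 144) = -288)
x = 3 (x = Add(-3, 6) = 3)
Mul(Function('U')(6), Add(t, x)) = Mul(3, Add(-288, 3)) = Mul(3, -285) = -855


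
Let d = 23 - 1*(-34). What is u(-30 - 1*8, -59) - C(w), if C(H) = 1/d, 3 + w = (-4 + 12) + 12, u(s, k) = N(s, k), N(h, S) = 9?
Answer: 512/57 ≈ 8.9825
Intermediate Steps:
d = 57 (d = 23 + 34 = 57)
u(s, k) = 9
w = 17 (w = -3 + ((-4 + 12) + 12) = -3 + (8 + 12) = -3 + 20 = 17)
C(H) = 1/57
u(-30 - 1*8, -59) - C(w) = 9 - 1*1/57 = 9 - 1/57 = 512/57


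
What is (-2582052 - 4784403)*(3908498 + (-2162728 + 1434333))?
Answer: -23426085644865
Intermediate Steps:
(-2582052 - 4784403)*(3908498 + (-2162728 + 1434333)) = -7366455*(3908498 - 728395) = -7366455*3180103 = -23426085644865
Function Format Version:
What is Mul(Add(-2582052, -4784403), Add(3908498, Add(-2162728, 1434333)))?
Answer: -23426085644865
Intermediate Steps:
Mul(Add(-2582052, -4784403), Add(3908498, Add(-2162728, 1434333))) = Mul(-7366455, Add(3908498, -728395)) = Mul(-7366455, 3180103) = -23426085644865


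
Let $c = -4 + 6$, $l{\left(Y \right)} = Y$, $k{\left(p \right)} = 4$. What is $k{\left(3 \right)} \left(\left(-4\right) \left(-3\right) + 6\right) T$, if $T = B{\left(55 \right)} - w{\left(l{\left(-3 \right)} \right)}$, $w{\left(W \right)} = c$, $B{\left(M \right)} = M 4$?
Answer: $15696$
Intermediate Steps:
$B{\left(M \right)} = 4 M$
$c = 2$
$w{\left(W \right)} = 2$
$T = 218$ ($T = 4 \cdot 55 - 2 = 220 - 2 = 218$)
$k{\left(3 \right)} \left(\left(-4\right) \left(-3\right) + 6\right) T = 4 \left(\left(-4\right) \left(-3\right) + 6\right) 218 = 4 \left(12 + 6\right) 218 = 4 \cdot 18 \cdot 218 = 72 \cdot 218 = 15696$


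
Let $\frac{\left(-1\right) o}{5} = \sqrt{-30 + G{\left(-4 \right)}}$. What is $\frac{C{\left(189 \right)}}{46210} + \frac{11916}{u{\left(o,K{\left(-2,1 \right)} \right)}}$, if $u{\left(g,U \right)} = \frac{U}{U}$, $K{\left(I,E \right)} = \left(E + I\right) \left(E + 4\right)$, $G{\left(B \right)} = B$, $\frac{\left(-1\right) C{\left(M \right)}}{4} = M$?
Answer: $\frac{275318802}{23105} \approx 11916.0$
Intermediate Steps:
$C{\left(M \right)} = - 4 M$
$K{\left(I,E \right)} = \left(4 + E\right) \left(E + I\right)$ ($K{\left(I,E \right)} = \left(E + I\right) \left(4 + E\right) = \left(4 + E\right) \left(E + I\right)$)
$o = - 5 i \sqrt{34}$ ($o = - 5 \sqrt{-30 - 4} = - 5 \sqrt{-34} = - 5 i \sqrt{34} \approx - 29.155 i$)
$u{\left(g,U \right)} = 1$
$\frac{C{\left(189 \right)}}{46210} + \frac{11916}{u{\left(o,K{\left(-2,1 \right)} \right)}} = \frac{\left(-4\right) 189}{46210} + \frac{11916}{1} = \left(-756\right) \frac{1}{46210} + 11916 \cdot 1 = - \frac{378}{23105} + 11916 = \frac{275318802}{23105}$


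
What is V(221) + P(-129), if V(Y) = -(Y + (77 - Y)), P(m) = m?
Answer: -206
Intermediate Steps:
V(Y) = -77 (V(Y) = -1*77 = -77)
V(221) + P(-129) = -77 - 129 = -206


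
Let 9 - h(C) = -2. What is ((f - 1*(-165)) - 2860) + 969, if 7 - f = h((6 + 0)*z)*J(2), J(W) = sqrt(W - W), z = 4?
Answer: -1719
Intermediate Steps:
J(W) = 0 (J(W) = sqrt(0) = 0)
h(C) = 11 (h(C) = 9 - 1*(-2) = 9 + 2 = 11)
f = 7 (f = 7 - 11*0 = 7 - 1*0 = 7 + 0 = 7)
((f - 1*(-165)) - 2860) + 969 = ((7 - 1*(-165)) - 2860) + 969 = ((7 + 165) - 2860) + 969 = (172 - 2860) + 969 = -2688 + 969 = -1719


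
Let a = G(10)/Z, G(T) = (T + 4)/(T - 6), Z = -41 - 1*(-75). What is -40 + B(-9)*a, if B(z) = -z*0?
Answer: -40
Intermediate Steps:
Z = 34 (Z = -41 + 75 = 34)
G(T) = (4 + T)/(-6 + T)
B(z) = 0
a = 7/68 (a = ((4 + 10)/(-6 + 10))/34 = (14/4)*(1/34) = ((¼)*14)*(1/34) = (7/2)*(1/34) = 7/68 ≈ 0.10294)
-40 + B(-9)*a = -40 + 0*(7/68) = -40 + 0 = -40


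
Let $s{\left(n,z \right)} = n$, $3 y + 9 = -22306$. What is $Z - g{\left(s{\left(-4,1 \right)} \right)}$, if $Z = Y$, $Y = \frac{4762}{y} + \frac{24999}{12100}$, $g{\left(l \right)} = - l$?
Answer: $- \frac{139010783}{54002300} \approx -2.5742$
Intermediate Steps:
$y = - \frac{22315}{3}$ ($y = -3 + \frac{1}{3} \left(-22306\right) = -3 - \frac{22306}{3} = - \frac{22315}{3} \approx -7438.3$)
$Y = \frac{76998417}{54002300}$ ($Y = \frac{4762}{- \frac{22315}{3}} + \frac{24999}{12100} = 4762 \left(- \frac{3}{22315}\right) + 24999 \cdot \frac{1}{12100} = - \frac{14286}{22315} + \frac{24999}{12100} = \frac{76998417}{54002300} \approx 1.4258$)
$Z = \frac{76998417}{54002300} \approx 1.4258$
$Z - g{\left(s{\left(-4,1 \right)} \right)} = \frac{76998417}{54002300} - \left(-1\right) \left(-4\right) = \frac{76998417}{54002300} - 4 = - \frac{139010783}{54002300}$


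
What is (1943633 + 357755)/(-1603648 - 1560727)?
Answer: -2301388/3164375 ≈ -0.72728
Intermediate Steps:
(1943633 + 357755)/(-1603648 - 1560727) = 2301388/(-3164375) = 2301388*(-1/3164375) = -2301388/3164375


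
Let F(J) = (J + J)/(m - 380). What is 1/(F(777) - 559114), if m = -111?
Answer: -491/274526528 ≈ -1.7885e-6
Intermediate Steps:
F(J) = -2*J/491 (F(J) = (J + J)/(-111 - 380) = (2*J)/(-491) = (2*J)*(-1/491) = -2*J/491)
1/(F(777) - 559114) = 1/(-2/491*777 - 559114) = 1/(-1554/491 - 559114) = 1/(-274526528/491) = -491/274526528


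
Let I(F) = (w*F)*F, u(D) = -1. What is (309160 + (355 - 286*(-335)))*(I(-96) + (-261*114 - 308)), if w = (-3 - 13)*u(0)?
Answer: 47582723050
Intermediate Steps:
w = 16 (w = (-3 - 13)*(-1) = -16*(-1) = 16)
I(F) = 16*F² (I(F) = (16*F)*F = 16*F²)
(309160 + (355 - 286*(-335)))*(I(-96) + (-261*114 - 308)) = (309160 + (355 - 286*(-335)))*(16*(-96)² + (-261*114 - 308)) = (309160 + (355 + 95810))*(16*9216 + (-29754 - 308)) = (309160 + 96165)*(147456 - 30062) = 405325*117394 = 47582723050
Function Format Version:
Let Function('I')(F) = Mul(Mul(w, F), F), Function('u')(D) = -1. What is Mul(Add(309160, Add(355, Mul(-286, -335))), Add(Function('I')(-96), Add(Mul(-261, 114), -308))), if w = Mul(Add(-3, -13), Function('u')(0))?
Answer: 47582723050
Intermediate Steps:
w = 16 (w = Mul(Add(-3, -13), -1) = Mul(-16, -1) = 16)
Function('I')(F) = Mul(16, Pow(F, 2)) (Function('I')(F) = Mul(Mul(16, F), F) = Mul(16, Pow(F, 2)))
Mul(Add(309160, Add(355, Mul(-286, -335))), Add(Function('I')(-96), Add(Mul(-261, 114), -308))) = Mul(Add(309160, Add(355, Mul(-286, -335))), Add(Mul(16, Pow(-96, 2)), Add(Mul(-261, 114), -308))) = Mul(Add(309160, Add(355, 95810)), Add(Mul(16, 9216), Add(-29754, -308))) = Mul(Add(309160, 96165), Add(147456, -30062)) = Mul(405325, 117394) = 47582723050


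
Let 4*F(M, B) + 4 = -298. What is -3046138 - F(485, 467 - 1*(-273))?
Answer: -6092125/2 ≈ -3.0461e+6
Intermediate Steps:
F(M, B) = -151/2 (F(M, B) = -1 + (¼)*(-298) = -1 - 149/2 = -151/2)
-3046138 - F(485, 467 - 1*(-273)) = -3046138 - 1*(-151/2) = -3046138 + 151/2 = -6092125/2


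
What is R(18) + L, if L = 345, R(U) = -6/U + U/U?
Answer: 1037/3 ≈ 345.67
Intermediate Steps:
R(U) = 1 - 6/U (R(U) = -6/U + 1 = 1 - 6/U)
R(18) + L = (-6 + 18)/18 + 345 = (1/18)*12 + 345 = ⅔ + 345 = 1037/3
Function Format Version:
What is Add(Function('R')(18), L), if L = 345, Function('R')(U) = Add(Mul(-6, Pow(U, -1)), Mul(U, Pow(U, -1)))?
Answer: Rational(1037, 3) ≈ 345.67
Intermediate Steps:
Function('R')(U) = Add(1, Mul(-6, Pow(U, -1))) (Function('R')(U) = Add(Mul(-6, Pow(U, -1)), 1) = Add(1, Mul(-6, Pow(U, -1))))
Add(Function('R')(18), L) = Add(Mul(Pow(18, -1), Add(-6, 18)), 345) = Add(Mul(Rational(1, 18), 12), 345) = Add(Rational(2, 3), 345) = Rational(1037, 3)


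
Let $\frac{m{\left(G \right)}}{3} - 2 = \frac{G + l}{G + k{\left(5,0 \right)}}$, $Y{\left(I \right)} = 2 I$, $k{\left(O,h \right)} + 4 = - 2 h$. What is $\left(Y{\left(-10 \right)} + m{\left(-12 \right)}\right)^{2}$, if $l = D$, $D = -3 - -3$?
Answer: $\frac{2209}{16} \approx 138.06$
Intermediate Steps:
$k{\left(O,h \right)} = -4 - 2 h$
$D = 0$ ($D = -3 + 3 = 0$)
$l = 0$
$m{\left(G \right)} = 6 + \frac{3 G}{-4 + G}$ ($m{\left(G \right)} = 6 + 3 \frac{G + 0}{G - 4} = 6 + 3 \frac{G}{G + \left(-4 + 0\right)} = 6 + 3 \frac{G}{G - 4} = 6 + 3 \frac{G}{-4 + G} = 6 + \frac{3 G}{-4 + G}$)
$\left(Y{\left(-10 \right)} + m{\left(-12 \right)}\right)^{2} = \left(2 \left(-10\right) + \frac{3 \left(-8 + 3 \left(-12\right)\right)}{-4 - 12}\right)^{2} = \left(-20 + \frac{3 \left(-8 - 36\right)}{-16}\right)^{2} = \left(-20 + 3 \left(- \frac{1}{16}\right) \left(-44\right)\right)^{2} = \left(-20 + \frac{33}{4}\right)^{2} = \left(- \frac{47}{4}\right)^{2} = \frac{2209}{16}$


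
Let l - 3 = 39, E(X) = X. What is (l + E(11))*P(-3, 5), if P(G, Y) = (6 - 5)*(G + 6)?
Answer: 159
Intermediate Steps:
P(G, Y) = 6 + G (P(G, Y) = 1*(6 + G) = 6 + G)
l = 42 (l = 3 + 39 = 42)
(l + E(11))*P(-3, 5) = (42 + 11)*(6 - 3) = 53*3 = 159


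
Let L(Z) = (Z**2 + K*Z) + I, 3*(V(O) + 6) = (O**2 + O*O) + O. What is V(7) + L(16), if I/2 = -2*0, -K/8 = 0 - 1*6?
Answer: 1053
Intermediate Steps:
K = 48 (K = -8*(0 - 1*6) = -8*(0 - 6) = -8*(-6) = 48)
I = 0 (I = 2*(-2*0) = 2*0 = 0)
V(O) = -6 + O/3 + 2*O**2/3 (V(O) = -6 + ((O**2 + O*O) + O)/3 = -6 + ((O**2 + O**2) + O)/3 = -6 + (2*O**2 + O)/3 = -6 + (O + 2*O**2)/3 = -6 + (O/3 + 2*O**2/3) = -6 + O/3 + 2*O**2/3)
L(Z) = Z**2 + 48*Z (L(Z) = (Z**2 + 48*Z) + 0 = Z**2 + 48*Z)
V(7) + L(16) = (-6 + (1/3)*7 + (2/3)*7**2) + 16*(48 + 16) = (-6 + 7/3 + (2/3)*49) + 16*64 = (-6 + 7/3 + 98/3) + 1024 = 29 + 1024 = 1053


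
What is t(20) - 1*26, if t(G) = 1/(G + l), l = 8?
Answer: -727/28 ≈ -25.964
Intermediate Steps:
t(G) = 1/(8 + G) (t(G) = 1/(G + 8) = 1/(8 + G))
t(20) - 1*26 = 1/(8 + 20) - 1*26 = 1/28 - 26 = -727/28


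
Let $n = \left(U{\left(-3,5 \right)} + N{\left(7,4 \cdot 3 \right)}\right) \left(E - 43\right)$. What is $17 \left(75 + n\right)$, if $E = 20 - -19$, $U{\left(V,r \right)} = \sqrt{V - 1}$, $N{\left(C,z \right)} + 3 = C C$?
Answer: $-1853 - 136 i \approx -1853.0 - 136.0 i$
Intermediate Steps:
$N{\left(C,z \right)} = -3 + C^{2}$ ($N{\left(C,z \right)} = -3 + C C = -3 + C^{2}$)
$U{\left(V,r \right)} = \sqrt{-1 + V}$
$E = 39$ ($E = 20 + 19 = 39$)
$n = -184 - 8 i$ ($n = \left(\sqrt{-1 - 3} - \left(3 - 7^{2}\right)\right) \left(39 - 43\right) = \left(\sqrt{-4} + \left(-3 + 49\right)\right) \left(-4\right) = \left(2 i + 46\right) \left(-4\right) = \left(46 + 2 i\right) \left(-4\right) = -184 - 8 i \approx -184.0 - 8.0 i$)
$17 \left(75 + n\right) = 17 \left(75 - \left(184 + 8 i\right)\right) = 17 \left(-109 - 8 i\right) = -1853 - 136 i$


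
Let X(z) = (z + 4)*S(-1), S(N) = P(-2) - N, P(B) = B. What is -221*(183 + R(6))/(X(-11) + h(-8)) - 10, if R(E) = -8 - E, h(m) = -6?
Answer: -37359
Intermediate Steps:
S(N) = -2 - N
X(z) = -4 - z (X(z) = (z + 4)*(-2 - 1*(-1)) = (4 + z)*(-2 + 1) = (4 + z)*(-1) = -4 - z)
-221*(183 + R(6))/(X(-11) + h(-8)) - 10 = -221*(183 + (-8 - 1*6))/((-4 - 1*(-11)) - 6) - 10 = -221*(183 + (-8 - 6))/((-4 + 11) - 6) - 10 = -221*(183 - 14)/(7 - 6) - 10 = -37349/1 - 10 = -37349 - 10 = -37359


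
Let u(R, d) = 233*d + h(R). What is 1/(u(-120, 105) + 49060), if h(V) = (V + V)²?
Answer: 1/131125 ≈ 7.6263e-6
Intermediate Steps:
h(V) = 4*V² (h(V) = (2*V)² = 4*V²)
u(R, d) = 4*R² + 233*d (u(R, d) = 233*d + 4*R² = 4*R² + 233*d)
1/(u(-120, 105) + 49060) = 1/((4*(-120)² + 233*105) + 49060) = 1/((4*14400 + 24465) + 49060) = 1/((57600 + 24465) + 49060) = 1/(82065 + 49060) = 1/131125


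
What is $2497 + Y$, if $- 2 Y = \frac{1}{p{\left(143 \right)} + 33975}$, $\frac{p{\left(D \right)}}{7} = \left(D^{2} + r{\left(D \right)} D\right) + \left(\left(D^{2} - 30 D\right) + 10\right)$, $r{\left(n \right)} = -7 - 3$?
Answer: $\frac{1399773253}{560582} \approx 2497.0$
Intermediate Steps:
$r{\left(n \right)} = -10$
$p{\left(D \right)} = 70 - 280 D + 14 D^{2}$ ($p{\left(D \right)} = 7 \left(\left(D^{2} - 10 D\right) + \left(\left(D^{2} - 30 D\right) + 10\right)\right) = 7 \left(\left(D^{2} - 10 D\right) + \left(10 + D^{2} - 30 D\right)\right) = 7 \left(10 - 40 D + 2 D^{2}\right) = 70 - 280 D + 14 D^{2}$)
$Y = - \frac{1}{560582}$ ($Y = - \frac{1}{2 \left(\left(70 - 40040 + 14 \cdot 143^{2}\right) + 33975\right)} = - \frac{1}{2 \left(\left(70 - 40040 + 14 \cdot 20449\right) + 33975\right)} = - \frac{1}{2 \left(\left(70 - 40040 + 286286\right) + 33975\right)} = - \frac{1}{2 \left(246316 + 33975\right)} = - \frac{1}{2 \cdot 280291} = \left(- \frac{1}{2}\right) \frac{1}{280291} = - \frac{1}{560582} \approx -1.7839 \cdot 10^{-6}$)
$2497 + Y = 2497 - \frac{1}{560582} = \frac{1399773253}{560582}$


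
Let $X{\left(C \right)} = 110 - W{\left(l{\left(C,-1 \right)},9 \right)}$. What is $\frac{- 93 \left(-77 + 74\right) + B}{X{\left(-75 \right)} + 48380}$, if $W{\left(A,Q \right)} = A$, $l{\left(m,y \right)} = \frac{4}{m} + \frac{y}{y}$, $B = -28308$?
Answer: $- \frac{2102175}{3636679} \approx -0.57805$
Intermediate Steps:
$l{\left(m,y \right)} = 1 + \frac{4}{m}$ ($l{\left(m,y \right)} = \frac{4}{m} + 1 = 1 + \frac{4}{m}$)
$X{\left(C \right)} = 110 - \frac{4 + C}{C}$
$\frac{- 93 \left(-77 + 74\right) + B}{X{\left(-75 \right)} + 48380} = \frac{- 93 \left(-77 + 74\right) - 28308}{\left(109 - \frac{4}{-75}\right) + 48380} = \frac{\left(-93\right) \left(-3\right) - 28308}{\left(109 - - \frac{4}{75}\right) + 48380} = \frac{279 - 28308}{\left(109 + \frac{4}{75}\right) + 48380} = - \frac{28029}{\frac{8179}{75} + 48380} = - \frac{28029}{\frac{3636679}{75}} = \left(-28029\right) \frac{75}{3636679} = - \frac{2102175}{3636679}$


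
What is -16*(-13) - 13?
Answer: 195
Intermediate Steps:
-16*(-13) - 13 = 208 - 13 = 195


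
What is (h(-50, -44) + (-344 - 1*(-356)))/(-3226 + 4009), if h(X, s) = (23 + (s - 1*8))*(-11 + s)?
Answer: 1607/783 ≈ 2.0524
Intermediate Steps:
h(X, s) = (-11 + s)*(15 + s) (h(X, s) = (23 + (s - 8))*(-11 + s) = (23 + (-8 + s))*(-11 + s) = (15 + s)*(-11 + s) = (-11 + s)*(15 + s))
(h(-50, -44) + (-344 - 1*(-356)))/(-3226 + 4009) = ((-165 + (-44)² + 4*(-44)) + (-344 - 1*(-356)))/(-3226 + 4009) = ((-165 + 1936 - 176) + (-344 + 356))/783 = (1595 + 12)*(1/783) = 1607*(1/783) = 1607/783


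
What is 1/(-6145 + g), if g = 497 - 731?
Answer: -1/6379 ≈ -0.00015676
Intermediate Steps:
g = -234
1/(-6145 + g) = 1/(-6145 - 234) = 1/(-6379) = -1/6379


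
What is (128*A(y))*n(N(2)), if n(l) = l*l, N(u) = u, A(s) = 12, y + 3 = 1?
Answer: 6144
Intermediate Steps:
y = -2 (y = -3 + 1 = -2)
n(l) = l²
(128*A(y))*n(N(2)) = (128*12)*2² = 1536*4 = 6144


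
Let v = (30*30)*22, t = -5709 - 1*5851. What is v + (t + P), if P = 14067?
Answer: 22307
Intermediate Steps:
t = -11560 (t = -5709 - 5851 = -11560)
v = 19800 (v = 900*22 = 19800)
v + (t + P) = 19800 + (-11560 + 14067) = 19800 + 2507 = 22307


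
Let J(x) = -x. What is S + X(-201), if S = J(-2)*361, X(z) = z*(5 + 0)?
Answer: -283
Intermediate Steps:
X(z) = 5*z (X(z) = z*5 = 5*z)
S = 722 (S = -1*(-2)*361 = 2*361 = 722)
S + X(-201) = 722 + 5*(-201) = 722 - 1005 = -283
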